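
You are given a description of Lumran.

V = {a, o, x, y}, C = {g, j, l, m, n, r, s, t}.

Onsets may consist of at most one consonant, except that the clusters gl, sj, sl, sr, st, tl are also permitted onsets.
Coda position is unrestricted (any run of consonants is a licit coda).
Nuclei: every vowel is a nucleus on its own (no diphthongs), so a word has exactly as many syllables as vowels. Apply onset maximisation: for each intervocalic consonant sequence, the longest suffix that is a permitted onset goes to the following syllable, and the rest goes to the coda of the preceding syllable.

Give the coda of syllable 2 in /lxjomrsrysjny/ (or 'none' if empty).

mr

Nuclei (vowels): x, o, y, y → 4 syllables.
Between /x/ (V1) and /o/ (V2): /j/ is a single consonant, so it becomes the next onset.
Between /o/ (V2) and /y/ (V3): /mrsr/; trying suffixes from longest down, /sr/ is the first permitted one, so coda /mr/ | onset /sr/.
Between /y/ (V3) and /y/ (V4): /sjn/ splits as /sj/ + /n/ (/n/ is the longest suffix that is a licit onset).
Putting it together: lx.jomr.srysj.ny.
Syllable 2 is /jomr/: onset /j/, nucleus /o/, coda /mr/.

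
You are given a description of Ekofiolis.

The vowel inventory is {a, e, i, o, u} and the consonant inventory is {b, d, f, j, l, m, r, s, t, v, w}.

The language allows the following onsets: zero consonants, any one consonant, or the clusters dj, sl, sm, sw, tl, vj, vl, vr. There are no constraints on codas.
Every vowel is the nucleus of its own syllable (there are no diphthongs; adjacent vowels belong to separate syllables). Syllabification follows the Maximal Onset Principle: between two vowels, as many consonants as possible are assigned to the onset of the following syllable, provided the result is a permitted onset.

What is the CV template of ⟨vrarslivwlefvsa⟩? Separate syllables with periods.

CCVC.CCVCC.CVCC.CV

Nuclei (vowels): a, i, e, a → 4 syllables.
Between /a/ (V1) and /i/ (V2): /rsl/; trying suffixes from longest down, /sl/ is the first permitted one, so coda /r/ | onset /sl/.
Between /i/ (V2) and /e/ (V3): /vwl/; trying suffixes from longest down, /l/ is the first permitted one, so coda /vw/ | onset /l/.
Between /e/ (V3) and /a/ (V4): cluster /fvs/ — the longest permitted-onset suffix is /s/; onset = /s/, preceding coda = /fv/.
Result: vrar.slivw.lefv.sa.
Mapping each syllable to C/V: /vrar/ → CCVC, /slivw/ → CCVCC, /lefv/ → CVCC, /sa/ → CV.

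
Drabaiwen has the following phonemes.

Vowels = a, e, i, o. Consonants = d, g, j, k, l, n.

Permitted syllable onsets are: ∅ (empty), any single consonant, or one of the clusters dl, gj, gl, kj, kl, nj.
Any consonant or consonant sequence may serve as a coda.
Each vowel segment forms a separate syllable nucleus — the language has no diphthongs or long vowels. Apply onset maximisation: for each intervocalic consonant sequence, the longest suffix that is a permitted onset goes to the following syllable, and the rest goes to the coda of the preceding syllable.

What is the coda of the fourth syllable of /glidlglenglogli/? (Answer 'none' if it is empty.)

none

Vowels present: i, e, o, i; each is a nucleus, giving 4 syllables.
σ1/σ2 boundary: /dlgl/ — longest licit onset from the right is /gl/, leaving /dl/ as coda.
σ2/σ3 boundary: cluster /ngl/ — the longest permitted-onset suffix is /gl/; onset = /gl/, preceding coda = /n/.
σ3/σ4 boundary: cluster /gl/ — /gl/ is itself a permitted onset, so the whole cluster goes right; preceding coda = ∅.
Putting it together: glidl.glen.glo.gli.
Syllable 4 is /gli/: onset /gl/, nucleus /i/, coda ∅.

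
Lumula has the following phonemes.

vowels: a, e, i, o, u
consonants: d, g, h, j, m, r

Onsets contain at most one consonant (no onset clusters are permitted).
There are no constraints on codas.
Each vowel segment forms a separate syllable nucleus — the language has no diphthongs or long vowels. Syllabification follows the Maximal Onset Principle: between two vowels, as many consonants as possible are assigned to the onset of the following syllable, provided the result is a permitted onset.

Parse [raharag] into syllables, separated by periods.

ra.ha.rag

Nuclei (vowels): a, a, a → 3 syllables.
V1 /a/ – V2 /a/: just /h/ — single C goes to the following onset.
V2 /a/ – V3 /a/: just /r/ — single C goes to the following onset.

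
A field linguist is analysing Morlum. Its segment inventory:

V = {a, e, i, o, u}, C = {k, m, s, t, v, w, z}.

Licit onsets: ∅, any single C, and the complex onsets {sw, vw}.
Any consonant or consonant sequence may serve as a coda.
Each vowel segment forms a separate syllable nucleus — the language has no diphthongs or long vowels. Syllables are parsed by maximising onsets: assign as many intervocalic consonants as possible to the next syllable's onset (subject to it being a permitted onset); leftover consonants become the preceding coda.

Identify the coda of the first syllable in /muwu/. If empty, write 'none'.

none

Nuclei (vowels): u, u → 2 syllables.
Between /u/ (V1) and /u/ (V2): just /w/ — single C goes to the following onset.
So the parse is mu.wu.
Syllable 1 is /mu/: onset /m/, nucleus /u/, coda ∅.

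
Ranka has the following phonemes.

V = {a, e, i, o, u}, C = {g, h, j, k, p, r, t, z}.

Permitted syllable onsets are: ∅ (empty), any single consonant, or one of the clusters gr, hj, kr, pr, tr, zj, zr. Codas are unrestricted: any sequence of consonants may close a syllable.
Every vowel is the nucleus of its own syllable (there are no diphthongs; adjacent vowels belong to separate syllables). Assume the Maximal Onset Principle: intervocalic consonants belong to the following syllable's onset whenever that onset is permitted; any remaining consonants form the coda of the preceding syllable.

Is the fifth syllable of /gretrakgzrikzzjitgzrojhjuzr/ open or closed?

Vowels present: e, a, i, i, o, u; each is a nucleus, giving 6 syllables.
/e…a/ gap (V1→V2): /tr/ is a licit onset in full, so it all attaches to the next syllable.
/a…i/ gap (V2→V3): cluster /kgzr/ — the longest permitted-onset suffix is /zr/; onset = /zr/, preceding coda = /kg/.
/i…i/ gap (V3→V4): /kzzj/; trying suffixes from longest down, /zj/ is the first permitted one, so coda /kz/ | onset /zj/.
/i…o/ gap (V4→V5): /tgzr/ — longest licit onset from the right is /zr/, leaving /tg/ as coda.
/o…u/ gap (V5→V6): /jhj/; trying suffixes from longest down, /hj/ is the first permitted one, so coda /j/ | onset /hj/.
So the parse is gre.trakg.zrikz.zjitg.zroj.hjuzr.
Syllable 5 is /zroj/ with coda /j/, so it is closed.

closed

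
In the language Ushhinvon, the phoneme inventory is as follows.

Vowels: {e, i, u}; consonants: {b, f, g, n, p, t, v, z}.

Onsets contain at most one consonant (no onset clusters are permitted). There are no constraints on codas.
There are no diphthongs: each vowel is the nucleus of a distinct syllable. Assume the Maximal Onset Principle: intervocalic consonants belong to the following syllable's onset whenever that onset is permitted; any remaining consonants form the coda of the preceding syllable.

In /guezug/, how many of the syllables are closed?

Vowels present: u, e, u; each is a nucleus, giving 3 syllables.
σ1/σ2 boundary: nothing intervenes; syllable break is V.V.
σ2/σ3 boundary: just /z/ — single C goes to the following onset.
Putting it together: gu.e.zug.
Classifying each syllable: /gu/ (open), /e/ (open), /zug/ (closed).
Closed syllables: 1.

1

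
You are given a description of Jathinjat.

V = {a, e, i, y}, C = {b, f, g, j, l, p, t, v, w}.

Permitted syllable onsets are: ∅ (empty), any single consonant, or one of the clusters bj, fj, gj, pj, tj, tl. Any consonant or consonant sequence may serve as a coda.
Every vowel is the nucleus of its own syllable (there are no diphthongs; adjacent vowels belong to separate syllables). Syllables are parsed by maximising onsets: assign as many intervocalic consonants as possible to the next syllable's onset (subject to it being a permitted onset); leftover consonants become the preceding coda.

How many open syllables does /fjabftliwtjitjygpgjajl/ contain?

The vowels are a, i, i, y, a — 5 nuclei, so 5 syllables.
V1 /a/ – V2 /i/: /bftl/ — longest licit onset from the right is /tl/, leaving /bf/ as coda.
V2 /i/ – V3 /i/: /wtj/; trying suffixes from longest down, /tj/ is the first permitted one, so coda /w/ | onset /tj/.
V3 /i/ – V4 /y/: cluster /tj/ — /tj/ is itself a permitted onset, so the whole cluster goes right; preceding coda = ∅.
V4 /y/ – V5 /a/: /gpgj/; trying suffixes from longest down, /gj/ is the first permitted one, so coda /gp/ | onset /gj/.
Syllabification: fjabf.tliw.tji.tjygp.gjajl.
Classifying each syllable: /fjabf/ (closed), /tliw/ (closed), /tji/ (open), /tjygp/ (closed), /gjajl/ (closed).
Open syllables: 1.

1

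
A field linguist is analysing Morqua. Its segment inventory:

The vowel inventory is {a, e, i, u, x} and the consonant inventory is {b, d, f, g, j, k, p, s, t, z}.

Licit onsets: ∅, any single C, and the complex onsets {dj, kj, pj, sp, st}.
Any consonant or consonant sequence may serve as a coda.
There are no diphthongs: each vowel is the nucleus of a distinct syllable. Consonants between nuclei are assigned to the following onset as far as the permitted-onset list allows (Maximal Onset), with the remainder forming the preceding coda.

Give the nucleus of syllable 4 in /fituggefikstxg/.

i

The vowels are i, u, e, i, x — 5 nuclei, so 5 syllables.
The fourth nucleus (vowel 4 from the left) is /i/.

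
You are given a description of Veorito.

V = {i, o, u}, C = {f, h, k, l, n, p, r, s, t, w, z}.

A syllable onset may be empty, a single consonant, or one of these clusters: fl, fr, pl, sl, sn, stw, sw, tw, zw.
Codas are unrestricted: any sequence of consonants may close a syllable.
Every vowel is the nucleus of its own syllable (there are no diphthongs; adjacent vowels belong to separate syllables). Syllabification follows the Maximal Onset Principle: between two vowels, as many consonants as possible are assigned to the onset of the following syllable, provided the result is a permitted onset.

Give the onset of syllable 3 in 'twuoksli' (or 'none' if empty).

The vowels are u, o, i — 3 nuclei, so 3 syllables.
/u…o/ gap (V1→V2): nothing intervenes; syllable break is V.V.
/o…i/ gap (V2→V3): cluster /ksl/ — the longest permitted-onset suffix is /sl/; onset = /sl/, preceding coda = /k/.
Syllabification: twu.ok.sli.
Syllable 3 is /sli/: onset /sl/, nucleus /i/, coda ∅.

sl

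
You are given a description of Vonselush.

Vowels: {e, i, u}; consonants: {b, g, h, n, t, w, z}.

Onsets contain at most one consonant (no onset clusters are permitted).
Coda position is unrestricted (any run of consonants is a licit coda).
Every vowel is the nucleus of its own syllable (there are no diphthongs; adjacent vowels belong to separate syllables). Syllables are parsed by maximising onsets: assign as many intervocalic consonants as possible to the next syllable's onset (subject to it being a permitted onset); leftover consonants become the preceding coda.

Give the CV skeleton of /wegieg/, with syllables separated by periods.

CV.CV.VC

Vowels present: e, i, e; each is a nucleus, giving 3 syllables.
/e…i/ gap (V1→V2): just /g/ — single C goes to the following onset.
/i…e/ gap (V2→V3): nothing intervenes; syllable break is V.V.
Syllabification: we.gi.eg.
Mapping each syllable to C/V: /we/ → CV, /gi/ → CV, /eg/ → VC.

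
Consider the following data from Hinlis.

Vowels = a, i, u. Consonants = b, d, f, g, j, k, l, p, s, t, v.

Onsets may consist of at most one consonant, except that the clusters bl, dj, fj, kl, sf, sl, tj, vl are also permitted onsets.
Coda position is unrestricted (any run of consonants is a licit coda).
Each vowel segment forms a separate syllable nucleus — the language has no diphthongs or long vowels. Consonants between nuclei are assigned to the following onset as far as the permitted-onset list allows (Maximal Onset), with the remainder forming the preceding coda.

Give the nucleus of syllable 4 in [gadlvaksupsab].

a

Nuclei (vowels): a, a, u, a → 4 syllables.
The fourth nucleus (vowel 4 from the left) is /a/.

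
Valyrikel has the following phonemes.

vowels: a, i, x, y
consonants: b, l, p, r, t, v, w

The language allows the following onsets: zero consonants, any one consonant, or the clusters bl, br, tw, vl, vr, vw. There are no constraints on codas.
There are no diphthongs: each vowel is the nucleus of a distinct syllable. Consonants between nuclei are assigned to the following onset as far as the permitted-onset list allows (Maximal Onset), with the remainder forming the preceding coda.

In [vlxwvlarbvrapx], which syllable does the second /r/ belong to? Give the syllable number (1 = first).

Vowels present: x, a, a, x; each is a nucleus, giving 4 syllables.
V1 /x/ – V2 /a/: /wvl/ splits as /w/ + /vl/ (/vl/ is the longest suffix that is a licit onset).
V2 /a/ – V3 /a/: /rbvr/ splits as /rb/ + /vr/ (/vr/ is the longest suffix that is a licit onset).
V3 /a/ – V4 /x/: /p/ is a single consonant, so it becomes the next onset.
So the parse is vlxw.vlarb.vra.px.
The second /r/ is in the onset of syllable 3 (/vra/).

3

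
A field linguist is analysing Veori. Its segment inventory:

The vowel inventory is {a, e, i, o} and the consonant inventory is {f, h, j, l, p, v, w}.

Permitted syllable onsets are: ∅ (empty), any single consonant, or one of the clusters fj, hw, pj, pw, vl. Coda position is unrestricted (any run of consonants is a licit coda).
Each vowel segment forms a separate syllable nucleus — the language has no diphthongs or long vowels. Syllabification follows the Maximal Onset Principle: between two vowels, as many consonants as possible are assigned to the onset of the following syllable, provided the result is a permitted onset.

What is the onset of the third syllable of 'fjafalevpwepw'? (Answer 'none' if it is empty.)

l

The vowels are a, a, e, e — 4 nuclei, so 4 syllables.
V1 /a/ – V2 /a/: just /f/ — single C goes to the following onset.
V2 /a/ – V3 /e/: /l/ → onset of the next syllable (single consonants are always licit onsets).
V3 /e/ – V4 /e/: /vpw/ splits as /v/ + /pw/ (/pw/ is the longest suffix that is a licit onset).
So the parse is fja.fa.lev.pwepw.
Syllable 3 is /lev/: onset /l/, nucleus /e/, coda /v/.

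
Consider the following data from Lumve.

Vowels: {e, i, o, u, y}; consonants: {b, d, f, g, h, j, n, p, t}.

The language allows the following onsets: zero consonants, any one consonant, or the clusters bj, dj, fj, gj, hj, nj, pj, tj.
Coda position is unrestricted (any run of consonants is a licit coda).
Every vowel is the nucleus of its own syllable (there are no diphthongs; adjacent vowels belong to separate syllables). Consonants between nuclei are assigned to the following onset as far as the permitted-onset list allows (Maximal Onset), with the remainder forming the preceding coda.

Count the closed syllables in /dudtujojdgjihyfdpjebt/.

4

Nuclei (vowels): u, u, o, i, y, e → 6 syllables.
Between /u/ (V1) and /u/ (V2): /dt/; trying suffixes from longest down, /t/ is the first permitted one, so coda /d/ | onset /t/.
Between /u/ (V2) and /o/ (V3): just /j/ — single C goes to the following onset.
Between /o/ (V3) and /i/ (V4): cluster /jdgj/ — the longest permitted-onset suffix is /gj/; onset = /gj/, preceding coda = /jd/.
Between /i/ (V4) and /y/ (V5): /h/ is a single consonant, so it becomes the next onset.
Between /y/ (V5) and /e/ (V6): /fdpj/; trying suffixes from longest down, /pj/ is the first permitted one, so coda /fd/ | onset /pj/.
Syllabification: dud.tu.jojd.gji.hyfd.pjebt.
Classifying each syllable: /dud/ (closed), /tu/ (open), /jojd/ (closed), /gji/ (open), /hyfd/ (closed), /pjebt/ (closed).
Closed syllables: 4.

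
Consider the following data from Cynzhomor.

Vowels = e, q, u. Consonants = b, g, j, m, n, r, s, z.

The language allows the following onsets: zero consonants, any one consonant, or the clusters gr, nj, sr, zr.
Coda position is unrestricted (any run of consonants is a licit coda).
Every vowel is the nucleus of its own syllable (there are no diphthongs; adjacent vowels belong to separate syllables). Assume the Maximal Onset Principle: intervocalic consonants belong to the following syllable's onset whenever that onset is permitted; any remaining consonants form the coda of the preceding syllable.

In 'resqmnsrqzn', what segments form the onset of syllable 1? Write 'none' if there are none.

The vowels are e, q, q — 3 nuclei, so 3 syllables.
σ1/σ2 boundary: just /s/ — single C goes to the following onset.
σ2/σ3 boundary: /mnsr/ splits as /mn/ + /sr/ (/sr/ is the longest suffix that is a licit onset).
So the parse is re.sqmn.srqzn.
Syllable 1 is /re/: onset /r/, nucleus /e/, coda ∅.

r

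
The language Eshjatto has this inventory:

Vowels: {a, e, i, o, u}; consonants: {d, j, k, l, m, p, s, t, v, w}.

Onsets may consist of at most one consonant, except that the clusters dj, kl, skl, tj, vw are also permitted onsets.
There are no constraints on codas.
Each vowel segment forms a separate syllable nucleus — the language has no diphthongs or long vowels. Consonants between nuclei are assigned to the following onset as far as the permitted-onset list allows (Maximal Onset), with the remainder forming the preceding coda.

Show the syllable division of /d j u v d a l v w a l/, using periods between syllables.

djuv.dal.vwal

Nuclei (vowels): u, a, a → 3 syllables.
Between /u/ (V1) and /a/ (V2): cluster /vd/ — the longest permitted-onset suffix is /d/; onset = /d/, preceding coda = /v/.
Between /a/ (V2) and /a/ (V3): /lvw/ splits as /l/ + /vw/ (/vw/ is the longest suffix that is a licit onset).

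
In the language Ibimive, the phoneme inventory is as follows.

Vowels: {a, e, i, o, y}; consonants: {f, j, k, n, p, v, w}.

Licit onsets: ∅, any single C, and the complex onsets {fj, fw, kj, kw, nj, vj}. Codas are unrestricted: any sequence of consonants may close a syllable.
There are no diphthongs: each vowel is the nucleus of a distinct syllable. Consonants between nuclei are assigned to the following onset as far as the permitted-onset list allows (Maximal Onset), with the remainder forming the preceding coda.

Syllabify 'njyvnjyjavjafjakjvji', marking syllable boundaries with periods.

njyv.njy.ja.vja.fjakj.vji

Nuclei (vowels): y, y, a, a, a, i → 6 syllables.
σ1/σ2 boundary: /vnj/ splits as /v/ + /nj/ (/nj/ is the longest suffix that is a licit onset).
σ2/σ3 boundary: /j/ → onset of the next syllable (single consonants are always licit onsets).
σ3/σ4 boundary: cluster /vj/ — /vj/ is itself a permitted onset, so the whole cluster goes right; preceding coda = ∅.
σ4/σ5 boundary: cluster /fj/ — /fj/ is itself a permitted onset, so the whole cluster goes right; preceding coda = ∅.
σ5/σ6 boundary: /kjvj/ splits as /kj/ + /vj/ (/vj/ is the longest suffix that is a licit onset).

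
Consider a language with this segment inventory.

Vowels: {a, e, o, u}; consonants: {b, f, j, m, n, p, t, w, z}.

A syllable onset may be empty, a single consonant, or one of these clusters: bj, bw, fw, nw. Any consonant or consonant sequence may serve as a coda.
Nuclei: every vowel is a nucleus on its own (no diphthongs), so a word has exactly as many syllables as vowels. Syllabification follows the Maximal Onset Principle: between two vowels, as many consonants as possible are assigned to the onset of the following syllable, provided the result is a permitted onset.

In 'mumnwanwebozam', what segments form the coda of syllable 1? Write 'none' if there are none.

m

The vowels are u, a, e, o, a — 5 nuclei, so 5 syllables.
V1 /u/ – V2 /a/: cluster /mnw/ — the longest permitted-onset suffix is /nw/; onset = /nw/, preceding coda = /m/.
V2 /a/ – V3 /e/: cluster /nw/ — /nw/ is itself a permitted onset, so the whole cluster goes right; preceding coda = ∅.
V3 /e/ – V4 /o/: /b/ → onset of the next syllable (single consonants are always licit onsets).
V4 /o/ – V5 /a/: /z/ is a single consonant, so it becomes the next onset.
So the parse is mum.nwa.nwe.bo.zam.
Syllable 1 is /mum/: onset /m/, nucleus /u/, coda /m/.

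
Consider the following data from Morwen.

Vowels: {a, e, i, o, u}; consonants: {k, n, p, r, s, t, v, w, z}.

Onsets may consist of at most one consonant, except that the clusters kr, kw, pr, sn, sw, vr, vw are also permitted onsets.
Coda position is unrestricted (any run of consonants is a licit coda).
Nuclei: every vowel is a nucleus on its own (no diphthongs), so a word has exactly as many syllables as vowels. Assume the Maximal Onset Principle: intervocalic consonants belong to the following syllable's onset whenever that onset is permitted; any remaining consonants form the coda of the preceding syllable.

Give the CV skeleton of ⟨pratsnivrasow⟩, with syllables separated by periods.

CCVC.CCV.CCV.CVC

The vowels are a, i, a, o — 4 nuclei, so 4 syllables.
Between /a/ (V1) and /i/ (V2): cluster /tsn/ — the longest permitted-onset suffix is /sn/; onset = /sn/, preceding coda = /t/.
Between /i/ (V2) and /a/ (V3): cluster /vr/ — /vr/ is itself a permitted onset, so the whole cluster goes right; preceding coda = ∅.
Between /a/ (V3) and /o/ (V4): just /s/ — single C goes to the following onset.
Result: prat.sni.vra.sow.
Mapping each syllable to C/V: /prat/ → CCVC, /sni/ → CCV, /vra/ → CCV, /sow/ → CVC.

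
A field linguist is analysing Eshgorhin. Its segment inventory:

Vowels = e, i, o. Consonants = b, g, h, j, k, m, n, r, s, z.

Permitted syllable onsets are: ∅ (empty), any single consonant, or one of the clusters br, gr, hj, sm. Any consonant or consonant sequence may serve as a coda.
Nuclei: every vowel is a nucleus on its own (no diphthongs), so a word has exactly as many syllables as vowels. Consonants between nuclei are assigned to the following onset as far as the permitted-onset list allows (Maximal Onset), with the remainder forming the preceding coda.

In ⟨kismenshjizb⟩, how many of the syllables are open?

Nuclei (vowels): i, e, i → 3 syllables.
/i…e/ gap (V1→V2): cluster /sm/ — /sm/ is itself a permitted onset, so the whole cluster goes right; preceding coda = ∅.
/e…i/ gap (V2→V3): cluster /nshj/ — the longest permitted-onset suffix is /hj/; onset = /hj/, preceding coda = /ns/.
Putting it together: ki.smens.hjizb.
Classifying each syllable: /ki/ (open), /smens/ (closed), /hjizb/ (closed).
Open syllables: 1.

1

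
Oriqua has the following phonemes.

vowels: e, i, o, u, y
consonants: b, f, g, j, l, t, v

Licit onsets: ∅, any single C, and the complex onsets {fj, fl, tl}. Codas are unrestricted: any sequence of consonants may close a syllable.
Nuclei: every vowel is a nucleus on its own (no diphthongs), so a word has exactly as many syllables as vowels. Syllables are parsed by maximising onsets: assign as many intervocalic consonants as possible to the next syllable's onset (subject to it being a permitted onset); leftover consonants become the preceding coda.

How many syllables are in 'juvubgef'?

3

The vowels are u, u, e — 3 nuclei, so 3 syllables.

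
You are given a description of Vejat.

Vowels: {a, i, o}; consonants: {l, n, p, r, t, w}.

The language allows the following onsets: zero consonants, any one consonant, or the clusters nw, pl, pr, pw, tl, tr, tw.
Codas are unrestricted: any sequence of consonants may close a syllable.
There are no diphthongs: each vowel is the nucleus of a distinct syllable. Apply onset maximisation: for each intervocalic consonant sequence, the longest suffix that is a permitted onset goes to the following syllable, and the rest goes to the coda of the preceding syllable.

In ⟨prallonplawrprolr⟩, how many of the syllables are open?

0

The vowels are a, o, a, o — 4 nuclei, so 4 syllables.
/a…o/ gap (V1→V2): cluster /ll/ — the longest permitted-onset suffix is /l/; onset = /l/, preceding coda = /l/.
/o…a/ gap (V2→V3): /npl/ — longest licit onset from the right is /pl/, leaving /n/ as coda.
/a…o/ gap (V3→V4): /wrpr/ — longest licit onset from the right is /pr/, leaving /wr/ as coda.
So the parse is pral.lon.plawr.prolr.
Classifying each syllable: /pral/ (closed), /lon/ (closed), /plawr/ (closed), /prolr/ (closed).
Open syllables: 0.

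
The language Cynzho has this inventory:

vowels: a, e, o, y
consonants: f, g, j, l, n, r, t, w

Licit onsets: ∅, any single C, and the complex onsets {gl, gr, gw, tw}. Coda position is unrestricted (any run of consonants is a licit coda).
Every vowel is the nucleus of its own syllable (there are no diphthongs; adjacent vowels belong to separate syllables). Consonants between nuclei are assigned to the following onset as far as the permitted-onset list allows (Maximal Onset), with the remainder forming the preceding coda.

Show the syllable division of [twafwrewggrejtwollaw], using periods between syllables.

twafw.rewg.grej.twol.law

Vowels present: a, e, e, o, a; each is a nucleus, giving 5 syllables.
/a…e/ gap (V1→V2): cluster /fwr/ — the longest permitted-onset suffix is /r/; onset = /r/, preceding coda = /fw/.
/e…e/ gap (V2→V3): /wggr/; trying suffixes from longest down, /gr/ is the first permitted one, so coda /wg/ | onset /gr/.
/e…o/ gap (V3→V4): /jtw/ splits as /j/ + /tw/ (/tw/ is the longest suffix that is a licit onset).
/o…a/ gap (V4→V5): /ll/ splits as /l/ + /l/ (/l/ is the longest suffix that is a licit onset).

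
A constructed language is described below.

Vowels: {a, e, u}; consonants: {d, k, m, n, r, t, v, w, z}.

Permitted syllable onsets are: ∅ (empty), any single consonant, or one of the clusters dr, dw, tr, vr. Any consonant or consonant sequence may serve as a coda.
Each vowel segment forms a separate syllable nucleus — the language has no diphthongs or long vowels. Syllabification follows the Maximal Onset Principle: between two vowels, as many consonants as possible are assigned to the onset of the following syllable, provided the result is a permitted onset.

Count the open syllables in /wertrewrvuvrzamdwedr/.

Vowels present: e, e, u, a, e; each is a nucleus, giving 5 syllables.
σ1/σ2 boundary: /rtr/; trying suffixes from longest down, /tr/ is the first permitted one, so coda /r/ | onset /tr/.
σ2/σ3 boundary: /wrv/ splits as /wr/ + /v/ (/v/ is the longest suffix that is a licit onset).
σ3/σ4 boundary: cluster /vrz/ — the longest permitted-onset suffix is /z/; onset = /z/, preceding coda = /vr/.
σ4/σ5 boundary: cluster /mdw/ — the longest permitted-onset suffix is /dw/; onset = /dw/, preceding coda = /m/.
Putting it together: wer.trewr.vuvr.zam.dwedr.
Classifying each syllable: /wer/ (closed), /trewr/ (closed), /vuvr/ (closed), /zam/ (closed), /dwedr/ (closed).
Open syllables: 0.

0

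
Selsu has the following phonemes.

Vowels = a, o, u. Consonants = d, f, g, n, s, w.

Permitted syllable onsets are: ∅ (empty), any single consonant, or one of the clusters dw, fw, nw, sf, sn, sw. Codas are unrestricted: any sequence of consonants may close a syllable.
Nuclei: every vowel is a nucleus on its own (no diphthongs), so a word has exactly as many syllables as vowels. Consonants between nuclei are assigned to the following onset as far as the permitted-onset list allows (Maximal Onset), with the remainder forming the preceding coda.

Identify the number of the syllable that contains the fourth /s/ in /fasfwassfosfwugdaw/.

3

Vowels present: a, a, o, u, a; each is a nucleus, giving 5 syllables.
/a…a/ gap (V1→V2): /sfw/ — longest licit onset from the right is /fw/, leaving /s/ as coda.
/a…o/ gap (V2→V3): /ssf/ splits as /s/ + /sf/ (/sf/ is the longest suffix that is a licit onset).
/o…u/ gap (V3→V4): cluster /sfw/ — the longest permitted-onset suffix is /fw/; onset = /fw/, preceding coda = /s/.
/u…a/ gap (V4→V5): /gd/; trying suffixes from longest down, /d/ is the first permitted one, so coda /g/ | onset /d/.
Syllabification: fas.fwas.sfos.fwug.daw.
The fourth /s/ is in the coda of syllable 3 (/sfos/).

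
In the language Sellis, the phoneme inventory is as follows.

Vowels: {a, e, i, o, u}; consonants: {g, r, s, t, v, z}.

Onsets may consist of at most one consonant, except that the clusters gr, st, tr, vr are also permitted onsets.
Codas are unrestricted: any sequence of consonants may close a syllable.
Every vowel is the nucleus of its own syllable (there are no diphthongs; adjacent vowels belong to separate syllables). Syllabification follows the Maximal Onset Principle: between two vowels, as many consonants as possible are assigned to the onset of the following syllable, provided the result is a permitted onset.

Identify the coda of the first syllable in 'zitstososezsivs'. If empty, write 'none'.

t

Vowels present: i, o, o, e, i; each is a nucleus, giving 5 syllables.
Between /i/ (V1) and /o/ (V2): cluster /tst/ — the longest permitted-onset suffix is /st/; onset = /st/, preceding coda = /t/.
Between /o/ (V2) and /o/ (V3): /s/ is a single consonant, so it becomes the next onset.
Between /o/ (V3) and /e/ (V4): /s/ → onset of the next syllable (single consonants are always licit onsets).
Between /e/ (V4) and /i/ (V5): /zs/ — longest licit onset from the right is /s/, leaving /z/ as coda.
Putting it together: zit.sto.so.sez.sivs.
Syllable 1 is /zit/: onset /z/, nucleus /i/, coda /t/.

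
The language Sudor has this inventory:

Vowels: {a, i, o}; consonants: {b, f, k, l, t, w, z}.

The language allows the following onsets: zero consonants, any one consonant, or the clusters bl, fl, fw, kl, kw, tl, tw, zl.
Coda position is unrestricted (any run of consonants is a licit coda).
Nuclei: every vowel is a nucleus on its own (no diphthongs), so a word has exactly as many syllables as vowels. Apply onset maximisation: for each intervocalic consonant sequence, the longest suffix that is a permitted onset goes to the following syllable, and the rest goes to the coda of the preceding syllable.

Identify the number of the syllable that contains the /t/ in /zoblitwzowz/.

2

Vowels present: o, i, o; each is a nucleus, giving 3 syllables.
Between /o/ (V1) and /i/ (V2): cluster /bl/ — /bl/ is itself a permitted onset, so the whole cluster goes right; preceding coda = ∅.
Between /i/ (V2) and /o/ (V3): /twz/ — longest licit onset from the right is /z/, leaving /tw/ as coda.
Syllabification: zo.blitw.zowz.
The /t/ is in the coda of syllable 2 (/blitw/).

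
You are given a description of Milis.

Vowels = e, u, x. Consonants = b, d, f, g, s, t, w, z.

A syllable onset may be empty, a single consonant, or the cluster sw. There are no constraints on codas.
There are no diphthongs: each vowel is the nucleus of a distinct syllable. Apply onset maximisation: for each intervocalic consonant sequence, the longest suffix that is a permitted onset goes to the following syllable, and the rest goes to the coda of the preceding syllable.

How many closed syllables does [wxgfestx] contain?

2

Vowels present: x, e, x; each is a nucleus, giving 3 syllables.
σ1/σ2 boundary: /gf/; trying suffixes from longest down, /f/ is the first permitted one, so coda /g/ | onset /f/.
σ2/σ3 boundary: cluster /st/ — the longest permitted-onset suffix is /t/; onset = /t/, preceding coda = /s/.
Result: wxg.fes.tx.
Classifying each syllable: /wxg/ (closed), /fes/ (closed), /tx/ (open).
Closed syllables: 2.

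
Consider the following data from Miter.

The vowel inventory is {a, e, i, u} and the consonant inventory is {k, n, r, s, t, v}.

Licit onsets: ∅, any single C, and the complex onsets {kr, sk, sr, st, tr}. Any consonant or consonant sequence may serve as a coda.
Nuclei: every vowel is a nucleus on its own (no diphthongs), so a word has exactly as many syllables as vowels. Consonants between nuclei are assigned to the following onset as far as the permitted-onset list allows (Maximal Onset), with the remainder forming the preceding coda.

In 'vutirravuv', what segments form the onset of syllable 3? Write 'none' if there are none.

r

Nuclei (vowels): u, i, a, u → 4 syllables.
Between /u/ (V1) and /i/ (V2): /t/ is a single consonant, so it becomes the next onset.
Between /i/ (V2) and /a/ (V3): /rr/ splits as /r/ + /r/ (/r/ is the longest suffix that is a licit onset).
Between /a/ (V3) and /u/ (V4): just /v/ — single C goes to the following onset.
So the parse is vu.tir.ra.vuv.
Syllable 3 is /ra/: onset /r/, nucleus /a/, coda ∅.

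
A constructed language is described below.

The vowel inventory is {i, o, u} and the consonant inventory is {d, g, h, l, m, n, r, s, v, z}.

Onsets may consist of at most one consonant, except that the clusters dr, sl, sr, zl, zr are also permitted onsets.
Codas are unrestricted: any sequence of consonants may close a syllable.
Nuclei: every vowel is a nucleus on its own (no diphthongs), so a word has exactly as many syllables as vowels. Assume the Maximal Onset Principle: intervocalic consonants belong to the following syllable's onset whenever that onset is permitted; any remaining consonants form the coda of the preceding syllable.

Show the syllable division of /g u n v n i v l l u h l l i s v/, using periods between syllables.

gunv.nivl.luhl.lisv

Nuclei (vowels): u, i, u, i → 4 syllables.
Between /u/ (V1) and /i/ (V2): /nvn/ — longest licit onset from the right is /n/, leaving /nv/ as coda.
Between /i/ (V2) and /u/ (V3): cluster /vll/ — the longest permitted-onset suffix is /l/; onset = /l/, preceding coda = /vl/.
Between /u/ (V3) and /i/ (V4): cluster /hll/ — the longest permitted-onset suffix is /l/; onset = /l/, preceding coda = /hl/.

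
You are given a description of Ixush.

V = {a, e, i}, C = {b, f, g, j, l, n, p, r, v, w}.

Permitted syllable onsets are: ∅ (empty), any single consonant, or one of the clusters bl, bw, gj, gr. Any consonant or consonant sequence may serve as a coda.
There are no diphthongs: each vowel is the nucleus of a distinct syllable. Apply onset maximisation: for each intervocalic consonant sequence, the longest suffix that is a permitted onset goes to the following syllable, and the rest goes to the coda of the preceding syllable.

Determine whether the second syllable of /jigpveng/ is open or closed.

The vowels are i, e — 2 nuclei, so 2 syllables.
Between /i/ (V1) and /e/ (V2): /gpv/ splits as /gp/ + /v/ (/v/ is the longest suffix that is a licit onset).
Putting it together: jigp.veng.
Syllable 2 is /veng/ with coda /ng/, so it is closed.

closed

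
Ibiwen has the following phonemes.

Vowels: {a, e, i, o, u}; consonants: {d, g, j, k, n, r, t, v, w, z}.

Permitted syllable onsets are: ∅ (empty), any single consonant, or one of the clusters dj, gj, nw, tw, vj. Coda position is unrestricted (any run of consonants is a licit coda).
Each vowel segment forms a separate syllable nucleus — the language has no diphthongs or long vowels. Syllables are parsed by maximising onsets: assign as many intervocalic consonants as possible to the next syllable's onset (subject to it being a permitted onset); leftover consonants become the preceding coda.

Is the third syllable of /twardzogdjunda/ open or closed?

Nuclei (vowels): a, o, u, a → 4 syllables.
/a…o/ gap (V1→V2): /rdz/ splits as /rd/ + /z/ (/z/ is the longest suffix that is a licit onset).
/o…u/ gap (V2→V3): cluster /gdj/ — the longest permitted-onset suffix is /dj/; onset = /dj/, preceding coda = /g/.
/u…a/ gap (V3→V4): /nd/; trying suffixes from longest down, /d/ is the first permitted one, so coda /n/ | onset /d/.
Putting it together: tward.zog.djun.da.
Syllable 3 is /djun/ with coda /n/, so it is closed.

closed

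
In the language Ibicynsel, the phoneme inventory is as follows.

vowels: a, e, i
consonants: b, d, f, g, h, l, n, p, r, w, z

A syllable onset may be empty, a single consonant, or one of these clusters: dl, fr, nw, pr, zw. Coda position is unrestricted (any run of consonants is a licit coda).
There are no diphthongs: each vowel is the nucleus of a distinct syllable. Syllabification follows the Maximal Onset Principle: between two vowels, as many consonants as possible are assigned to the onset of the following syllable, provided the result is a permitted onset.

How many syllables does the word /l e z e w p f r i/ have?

Vowels present: e, e, i; each is a nucleus, giving 3 syllables.

3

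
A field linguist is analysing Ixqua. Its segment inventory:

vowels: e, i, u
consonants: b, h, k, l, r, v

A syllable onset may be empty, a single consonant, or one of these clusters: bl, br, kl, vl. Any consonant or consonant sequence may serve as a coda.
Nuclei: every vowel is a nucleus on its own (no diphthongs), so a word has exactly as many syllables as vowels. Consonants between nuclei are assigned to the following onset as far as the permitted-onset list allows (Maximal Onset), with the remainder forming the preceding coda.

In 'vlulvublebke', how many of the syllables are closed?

2

Vowels present: u, u, e, e; each is a nucleus, giving 4 syllables.
V1 /u/ – V2 /u/: /lv/ — longest licit onset from the right is /v/, leaving /l/ as coda.
V2 /u/ – V3 /e/: /bl/ is a licit onset in full, so it all attaches to the next syllable.
V3 /e/ – V4 /e/: /bk/ splits as /b/ + /k/ (/k/ is the longest suffix that is a licit onset).
Putting it together: vlul.vu.bleb.ke.
Classifying each syllable: /vlul/ (closed), /vu/ (open), /bleb/ (closed), /ke/ (open).
Closed syllables: 2.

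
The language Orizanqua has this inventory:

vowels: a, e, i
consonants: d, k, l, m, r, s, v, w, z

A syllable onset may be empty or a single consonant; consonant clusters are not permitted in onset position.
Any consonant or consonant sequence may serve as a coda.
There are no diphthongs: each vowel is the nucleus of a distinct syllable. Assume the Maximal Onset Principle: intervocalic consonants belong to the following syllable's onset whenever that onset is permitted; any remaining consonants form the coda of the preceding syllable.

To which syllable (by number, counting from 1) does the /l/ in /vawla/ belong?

2

Nuclei (vowels): a, a → 2 syllables.
Between /a/ (V1) and /a/ (V2): /wl/ — longest licit onset from the right is /l/, leaving /w/ as coda.
Putting it together: vaw.la.
The /l/ is in the onset of syllable 2 (/la/).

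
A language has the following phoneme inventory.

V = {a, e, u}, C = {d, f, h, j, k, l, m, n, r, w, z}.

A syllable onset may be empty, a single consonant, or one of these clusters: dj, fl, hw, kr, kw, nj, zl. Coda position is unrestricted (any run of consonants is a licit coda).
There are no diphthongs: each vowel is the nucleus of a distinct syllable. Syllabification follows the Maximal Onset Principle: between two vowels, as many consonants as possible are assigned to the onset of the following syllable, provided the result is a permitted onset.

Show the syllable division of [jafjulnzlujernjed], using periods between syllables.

Vowels present: a, u, u, e, e; each is a nucleus, giving 5 syllables.
V1 /a/ – V2 /u/: cluster /fj/ — the longest permitted-onset suffix is /j/; onset = /j/, preceding coda = /f/.
V2 /u/ – V3 /u/: /lnzl/ splits as /ln/ + /zl/ (/zl/ is the longest suffix that is a licit onset).
V3 /u/ – V4 /e/: /j/ → onset of the next syllable (single consonants are always licit onsets).
V4 /e/ – V5 /e/: /rnj/; trying suffixes from longest down, /nj/ is the first permitted one, so coda /r/ | onset /nj/.

jaf.juln.zlu.jer.njed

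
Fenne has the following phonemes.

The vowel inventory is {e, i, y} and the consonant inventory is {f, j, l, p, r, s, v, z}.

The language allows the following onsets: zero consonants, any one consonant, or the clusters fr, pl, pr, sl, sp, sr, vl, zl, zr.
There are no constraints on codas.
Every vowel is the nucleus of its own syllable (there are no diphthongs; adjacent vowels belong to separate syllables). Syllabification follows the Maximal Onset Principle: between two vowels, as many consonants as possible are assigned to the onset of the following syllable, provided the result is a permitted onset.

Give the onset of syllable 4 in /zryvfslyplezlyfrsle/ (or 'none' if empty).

zl

Vowels present: y, y, e, y, e; each is a nucleus, giving 5 syllables.
σ1/σ2 boundary: cluster /vfsl/ — the longest permitted-onset suffix is /sl/; onset = /sl/, preceding coda = /vf/.
σ2/σ3 boundary: /pl/ — entire cluster is a permitted onset → onset /pl/, coda ∅.
σ3/σ4 boundary: /zl/ — entire cluster is a permitted onset → onset /zl/, coda ∅.
σ4/σ5 boundary: cluster /frsl/ — the longest permitted-onset suffix is /sl/; onset = /sl/, preceding coda = /fr/.
Syllabification: zryvf.sly.ple.zlyfr.sle.
Syllable 4 is /zlyfr/: onset /zl/, nucleus /y/, coda /fr/.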